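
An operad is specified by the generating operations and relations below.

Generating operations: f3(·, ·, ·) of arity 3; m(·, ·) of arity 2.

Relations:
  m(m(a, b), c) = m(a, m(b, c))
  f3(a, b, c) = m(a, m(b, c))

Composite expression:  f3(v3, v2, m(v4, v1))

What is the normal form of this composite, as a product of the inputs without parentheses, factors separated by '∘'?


v3 ∘ v2 ∘ v4 ∘ v1

Key point: f3 is associative — brackets drop, the v-order remains.
m(v4, v1) spells out as v4 ∘ v1
f3(v3, v2, m(v4, v1)) spells out as v3 ∘ v2 ∘ v4 ∘ v1


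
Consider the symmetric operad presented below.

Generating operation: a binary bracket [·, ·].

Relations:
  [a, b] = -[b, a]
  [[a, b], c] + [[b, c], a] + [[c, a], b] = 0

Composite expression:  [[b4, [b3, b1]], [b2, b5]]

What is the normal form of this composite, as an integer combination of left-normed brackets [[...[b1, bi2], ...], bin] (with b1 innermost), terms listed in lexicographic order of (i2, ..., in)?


[[[[b1, b3], b4], b2], b5] - [[[[b1, b3], b4], b5], b2]

Expand each bracket as ab - ba; the b1-initial words give the coefficients.
Composite bracket: [[b4, [b3, b1]], [b2, b5]]
The bracket unfolds into 16 signed words via [a, b] = ab - ba (2^4 = 16).
The b1-initial words carry the normal form:
  b1b3b4b2b5 appears with sign +1, giving the term +[[[[b1, b3], b4], b2], b5]
  b1b3b4b5b2 appears with sign -1, giving the term -[[[[b1, b3], b4], b5], b2]


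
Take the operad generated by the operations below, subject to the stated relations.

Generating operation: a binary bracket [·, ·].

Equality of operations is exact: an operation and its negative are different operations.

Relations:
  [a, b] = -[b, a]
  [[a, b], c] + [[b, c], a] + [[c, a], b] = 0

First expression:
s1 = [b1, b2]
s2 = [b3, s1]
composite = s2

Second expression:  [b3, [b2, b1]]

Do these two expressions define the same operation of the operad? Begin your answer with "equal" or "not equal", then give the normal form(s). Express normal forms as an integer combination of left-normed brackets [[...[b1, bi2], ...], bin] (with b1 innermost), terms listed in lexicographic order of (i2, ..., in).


not equal: they reduce to -[[b1, b2], b3] and [[b1, b2], b3]

The first composite normalizes to -[[b1, b2], b3]
The second composite normalizes to [[b1, b2], b3]
The normal forms differ: not equal.


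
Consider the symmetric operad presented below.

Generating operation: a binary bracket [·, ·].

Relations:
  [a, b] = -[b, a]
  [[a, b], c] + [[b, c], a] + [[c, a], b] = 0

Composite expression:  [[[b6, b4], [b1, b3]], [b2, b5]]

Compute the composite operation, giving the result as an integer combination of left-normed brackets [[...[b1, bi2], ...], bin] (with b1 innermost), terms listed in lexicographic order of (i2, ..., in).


A multilinear Lie element is pinned by b1-initial words (b1 innermost).
Composite bracket: [[[b6, b4], [b1, b3]], [b2, b5]]
Each bracket splits as ab - ba, giving 32 signed words (2^5 = 32).
Keep just the words that open with b1:
  word b1b3b4b6b2b5 has sign +1, contributing +[[[[[b1, b3], b4], b6], b2], b5]
  word b1b3b4b6b5b2 has sign -1, contributing -[[[[[b1, b3], b4], b6], b5], b2]
  word b1b3b6b4b2b5 has sign -1, contributing -[[[[[b1, b3], b6], b4], b2], b5]
  word b1b3b6b4b5b2 has sign +1, contributing +[[[[[b1, b3], b6], b4], b5], b2]

[[[[[b1, b3], b4], b6], b2], b5] - [[[[[b1, b3], b4], b6], b5], b2] - [[[[[b1, b3], b6], b4], b2], b5] + [[[[[b1, b3], b6], b4], b5], b2]


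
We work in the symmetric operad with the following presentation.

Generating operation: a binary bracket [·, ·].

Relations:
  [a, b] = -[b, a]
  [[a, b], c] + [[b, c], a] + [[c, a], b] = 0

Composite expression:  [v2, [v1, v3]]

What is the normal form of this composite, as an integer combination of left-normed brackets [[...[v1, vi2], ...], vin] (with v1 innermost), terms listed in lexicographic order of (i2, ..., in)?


-[[v1, v3], v2]

Expand each bracket as ab - ba; the v1-initial words give the coefficients.
Composite bracket: [v2, [v1, v3]]
Expanding via [a, b] = ab - ba: 4 signed words (2^2 = 4).
The v1-initial words carry the normal form:
  the word v1v3v2 carries sign -1 and contributes -[[v1, v3], v2]


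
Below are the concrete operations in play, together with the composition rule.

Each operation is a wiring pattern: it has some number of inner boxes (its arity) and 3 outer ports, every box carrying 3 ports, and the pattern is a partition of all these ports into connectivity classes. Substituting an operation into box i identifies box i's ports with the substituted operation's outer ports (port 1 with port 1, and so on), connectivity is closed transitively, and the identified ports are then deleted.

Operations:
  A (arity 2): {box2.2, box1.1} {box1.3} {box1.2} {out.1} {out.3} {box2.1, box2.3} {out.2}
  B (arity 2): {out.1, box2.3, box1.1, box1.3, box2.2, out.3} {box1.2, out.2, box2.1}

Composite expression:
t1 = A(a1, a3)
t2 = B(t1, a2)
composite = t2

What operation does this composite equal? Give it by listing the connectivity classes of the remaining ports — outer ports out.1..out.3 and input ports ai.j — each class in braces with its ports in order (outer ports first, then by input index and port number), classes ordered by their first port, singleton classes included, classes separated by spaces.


{out.1, out.3, a2.2, a2.3} {out.2, a2.1} {a1.1, a3.2} {a1.2} {a1.3} {a3.1, a3.3}

Connectivity passes through glued B-boundaries; trace each wire chain.
composing A on (a1, a3), with out.j its own outer ports: {out.1} {out.2} {out.3} {a1.1, a3.2} {a1.2} {a1.3} {a3.1, a3.3}
composing B on (a1, a3, a2), with out.j its own outer ports: {out.1, out.3, a2.2, a2.3} {out.2, a2.1} {a1.1, a3.2} {a1.2} {a1.3} {a3.1, a3.3}


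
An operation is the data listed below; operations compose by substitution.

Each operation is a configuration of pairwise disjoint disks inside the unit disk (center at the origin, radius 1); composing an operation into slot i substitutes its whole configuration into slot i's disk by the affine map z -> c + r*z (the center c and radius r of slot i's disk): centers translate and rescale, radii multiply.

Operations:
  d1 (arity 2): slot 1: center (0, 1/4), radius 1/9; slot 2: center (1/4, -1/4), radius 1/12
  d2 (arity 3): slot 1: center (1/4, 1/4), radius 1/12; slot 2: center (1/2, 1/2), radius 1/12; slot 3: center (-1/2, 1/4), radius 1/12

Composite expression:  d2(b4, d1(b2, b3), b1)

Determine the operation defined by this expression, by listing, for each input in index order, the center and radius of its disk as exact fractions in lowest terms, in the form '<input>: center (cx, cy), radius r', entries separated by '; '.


b1: center (-1/2, 1/4), radius 1/12; b2: center (1/2, 25/48), radius 1/108; b3: center (25/48, 23/48), radius 1/144; b4: center (1/4, 1/4), radius 1/12


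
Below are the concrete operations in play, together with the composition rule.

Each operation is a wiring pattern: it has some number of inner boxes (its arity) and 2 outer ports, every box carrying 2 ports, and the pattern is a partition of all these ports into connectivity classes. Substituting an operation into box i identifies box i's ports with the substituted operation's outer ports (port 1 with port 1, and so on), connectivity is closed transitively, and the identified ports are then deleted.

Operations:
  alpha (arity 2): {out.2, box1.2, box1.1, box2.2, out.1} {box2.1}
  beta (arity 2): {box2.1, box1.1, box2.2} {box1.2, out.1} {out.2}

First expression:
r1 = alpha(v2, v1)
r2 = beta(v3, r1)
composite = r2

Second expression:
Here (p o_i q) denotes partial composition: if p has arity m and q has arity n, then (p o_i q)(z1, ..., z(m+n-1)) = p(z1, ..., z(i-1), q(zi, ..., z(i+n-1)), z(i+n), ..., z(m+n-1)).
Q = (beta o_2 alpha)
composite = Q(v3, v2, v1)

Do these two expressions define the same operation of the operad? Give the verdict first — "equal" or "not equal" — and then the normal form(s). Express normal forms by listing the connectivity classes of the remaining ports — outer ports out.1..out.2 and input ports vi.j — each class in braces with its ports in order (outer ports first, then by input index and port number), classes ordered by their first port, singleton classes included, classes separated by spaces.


equal; both compose to {out.1, v3.2} {out.2} {v1.1} {v1.2, v2.1, v2.2, v3.1}

In normal form, the first expression is {out.1, v3.2} {out.2} {v1.1} {v1.2, v2.1, v2.2, v3.1}
In normal form, the second expression is {out.1, v3.2} {out.2} {v1.1} {v1.2, v2.1, v2.2, v3.1}
The normal forms match — equal.


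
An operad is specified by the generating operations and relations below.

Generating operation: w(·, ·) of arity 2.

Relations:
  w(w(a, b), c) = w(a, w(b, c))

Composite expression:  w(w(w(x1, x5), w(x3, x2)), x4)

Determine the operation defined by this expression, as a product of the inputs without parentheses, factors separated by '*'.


x1 * x5 * x3 * x2 * x4


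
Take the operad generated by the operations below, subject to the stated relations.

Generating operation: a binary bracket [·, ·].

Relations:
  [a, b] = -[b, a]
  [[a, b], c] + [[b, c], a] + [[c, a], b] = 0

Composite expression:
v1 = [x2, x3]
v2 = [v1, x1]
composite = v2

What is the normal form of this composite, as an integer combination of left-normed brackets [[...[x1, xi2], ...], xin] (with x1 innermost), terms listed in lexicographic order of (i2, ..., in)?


-[[x1, x2], x3] + [[x1, x3], x2]

Antisymmetry and Jacobi reduce to x1-anchored left-normed brackets.
Composite bracket: [[x2, x3], x1]
The bracket unfolds into 4 signed words via [a, b] = ab - ba (2^2 = 4).
Only words starting with x1 matter:
  from x1x2x3, sign -1: term -[[x1, x2], x3]
  from x1x3x2, sign +1: term +[[x1, x3], x2]


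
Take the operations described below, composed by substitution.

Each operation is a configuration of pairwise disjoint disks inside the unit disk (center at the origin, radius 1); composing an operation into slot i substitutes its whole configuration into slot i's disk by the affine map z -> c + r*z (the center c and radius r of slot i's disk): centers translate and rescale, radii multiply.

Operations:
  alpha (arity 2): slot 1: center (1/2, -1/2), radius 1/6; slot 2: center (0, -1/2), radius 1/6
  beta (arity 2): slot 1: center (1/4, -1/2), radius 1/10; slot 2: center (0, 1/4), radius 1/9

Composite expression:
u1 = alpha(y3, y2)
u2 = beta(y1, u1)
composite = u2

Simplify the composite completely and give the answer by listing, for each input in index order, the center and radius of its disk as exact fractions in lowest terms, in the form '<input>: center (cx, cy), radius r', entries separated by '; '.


y1: center (1/4, -1/2), radius 1/10; y2: center (0, 7/36), radius 1/54; y3: center (1/18, 7/36), radius 1/54

Affine substitution under beta: radii multiply and y-centers shift.
y1 passes through 1 substitution, ending at center (1/4, -1/2), radius 1/10
y3 passes through 2 substitutions, ending at center (1/18, 7/36), radius 1/54
y2 passes through 2 substitutions, ending at center (0, 7/36), radius 1/54


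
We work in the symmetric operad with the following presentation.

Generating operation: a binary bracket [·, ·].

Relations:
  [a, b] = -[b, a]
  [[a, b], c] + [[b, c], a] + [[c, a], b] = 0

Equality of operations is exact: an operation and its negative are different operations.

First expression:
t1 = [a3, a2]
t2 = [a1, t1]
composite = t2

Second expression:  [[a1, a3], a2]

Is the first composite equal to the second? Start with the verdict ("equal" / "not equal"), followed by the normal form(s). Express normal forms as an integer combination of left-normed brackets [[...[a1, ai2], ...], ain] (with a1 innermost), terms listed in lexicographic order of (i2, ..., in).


not equal; first: -[[a1, a2], a3] + [[a1, a3], a2]; second: [[a1, a3], a2]

The first composite normalizes to -[[a1, a2], a3] + [[a1, a3], a2]
The second composite normalizes to [[a1, a3], a2]
They disagree, so not equal.


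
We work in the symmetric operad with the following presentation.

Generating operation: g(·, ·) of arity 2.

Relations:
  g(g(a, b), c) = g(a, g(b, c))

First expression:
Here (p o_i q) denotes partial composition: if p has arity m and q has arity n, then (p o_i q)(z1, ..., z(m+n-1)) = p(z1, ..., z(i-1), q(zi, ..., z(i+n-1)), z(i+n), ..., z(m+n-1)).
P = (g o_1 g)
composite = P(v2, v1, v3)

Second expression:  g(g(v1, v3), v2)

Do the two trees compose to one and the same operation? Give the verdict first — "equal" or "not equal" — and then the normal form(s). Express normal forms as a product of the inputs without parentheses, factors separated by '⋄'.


not equal; first: v2 ⋄ v1 ⋄ v3; second: v1 ⋄ v3 ⋄ v2

Reducing the first expression gives v2 ⋄ v1 ⋄ v3
Reducing the second expression gives v1 ⋄ v3 ⋄ v2
Different reductions; not equal.


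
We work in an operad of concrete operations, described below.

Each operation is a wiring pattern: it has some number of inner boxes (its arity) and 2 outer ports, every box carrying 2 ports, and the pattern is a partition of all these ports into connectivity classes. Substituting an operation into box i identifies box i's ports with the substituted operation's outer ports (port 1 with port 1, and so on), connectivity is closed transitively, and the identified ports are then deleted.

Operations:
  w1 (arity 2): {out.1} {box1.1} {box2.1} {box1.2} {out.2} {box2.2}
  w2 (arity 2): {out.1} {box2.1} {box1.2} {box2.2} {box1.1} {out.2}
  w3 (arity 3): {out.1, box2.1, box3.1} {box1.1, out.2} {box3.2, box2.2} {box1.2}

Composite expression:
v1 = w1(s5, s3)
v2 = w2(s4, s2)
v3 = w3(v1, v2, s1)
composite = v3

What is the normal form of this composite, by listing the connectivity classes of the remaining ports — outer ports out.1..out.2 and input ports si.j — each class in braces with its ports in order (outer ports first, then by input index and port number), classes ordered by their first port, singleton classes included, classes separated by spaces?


{out.1, s1.1} {out.2} {s1.2} {s2.1} {s2.2} {s3.1} {s3.2} {s4.1} {s4.2} {s5.1} {s5.2}

Substituting into w3 glues patterns; closure does the rest.
after w1, the pattern on (s5, s3) reads {out.1} {out.2} {s3.1} {s3.2} {s5.1} {s5.2} (out.j = its outer ports)
after w2, the pattern on (s4, s2) reads {out.1} {out.2} {s2.1} {s2.2} {s4.1} {s4.2} (out.j = its outer ports)
after w3, the pattern on (s5, s3, s4, s2, s1) reads {out.1, s1.1} {out.2} {s1.2} {s2.1} {s2.2} {s3.1} {s3.2} {s4.1} {s4.2} {s5.1} {s5.2} (out.j = its outer ports)


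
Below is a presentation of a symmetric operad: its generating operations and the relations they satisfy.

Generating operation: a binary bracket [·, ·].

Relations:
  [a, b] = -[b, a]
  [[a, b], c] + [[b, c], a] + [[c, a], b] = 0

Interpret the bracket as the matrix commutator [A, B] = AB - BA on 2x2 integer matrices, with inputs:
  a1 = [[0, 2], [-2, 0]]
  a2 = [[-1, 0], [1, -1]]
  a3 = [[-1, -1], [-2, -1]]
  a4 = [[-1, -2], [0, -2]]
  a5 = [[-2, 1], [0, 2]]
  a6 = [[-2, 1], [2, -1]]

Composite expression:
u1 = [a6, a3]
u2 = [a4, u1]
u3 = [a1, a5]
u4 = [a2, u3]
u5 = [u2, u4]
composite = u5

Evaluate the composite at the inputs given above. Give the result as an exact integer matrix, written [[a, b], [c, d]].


[[4, 16], [-64, -4]]

[a6, a3] = [[0, 1], [-2, 0]]
[a4, [a6, a3]] = [[4, 1], [2, -4]]
[a1, a5] = [[2, 8], [8, -2]]
[a2, [a1, a5]] = [[-8, 0], [4, 8]]
[[a4, [a6, a3]], [a2, [a1, a5]]] = [[4, 16], [-64, -4]]


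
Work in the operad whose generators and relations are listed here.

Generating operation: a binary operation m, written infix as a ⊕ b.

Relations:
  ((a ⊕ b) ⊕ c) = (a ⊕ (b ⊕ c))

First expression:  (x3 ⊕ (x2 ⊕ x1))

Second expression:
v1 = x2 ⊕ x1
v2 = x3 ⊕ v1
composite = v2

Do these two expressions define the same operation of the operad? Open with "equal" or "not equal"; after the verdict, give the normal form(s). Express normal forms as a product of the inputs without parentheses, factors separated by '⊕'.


The first expression reduces to x3 ⊕ x2 ⊕ x1
The second expression reduces to x3 ⊕ x2 ⊕ x1
One common form — equal.

equal; both compose to x3 ⊕ x2 ⊕ x1


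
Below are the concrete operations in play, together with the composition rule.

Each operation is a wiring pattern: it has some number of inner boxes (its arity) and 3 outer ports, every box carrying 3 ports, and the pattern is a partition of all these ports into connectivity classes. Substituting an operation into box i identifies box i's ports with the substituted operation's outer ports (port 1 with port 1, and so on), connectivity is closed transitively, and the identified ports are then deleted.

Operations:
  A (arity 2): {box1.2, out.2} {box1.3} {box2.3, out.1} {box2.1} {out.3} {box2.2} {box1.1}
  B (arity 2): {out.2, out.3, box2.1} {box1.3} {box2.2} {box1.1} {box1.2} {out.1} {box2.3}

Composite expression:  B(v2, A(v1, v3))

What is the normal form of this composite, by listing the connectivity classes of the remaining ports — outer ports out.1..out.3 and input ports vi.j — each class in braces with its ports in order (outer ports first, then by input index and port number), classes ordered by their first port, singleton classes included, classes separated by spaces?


{out.1} {out.2, out.3, v3.3} {v1.1} {v1.2} {v1.3} {v2.1} {v2.2} {v2.3} {v3.1} {v3.2}

After gluing at B, chains via deleted ports link the v-ports.
through A, on inputs (v1, v3): {out.1, v3.3} {out.2, v1.2} {out.3} {v1.1} {v1.3} {v3.1} {v3.2} (out.j = stage outer ports)
through B, on inputs (v2, v1, v3): {out.1} {out.2, out.3, v3.3} {v1.1} {v1.2} {v1.3} {v2.1} {v2.2} {v2.3} {v3.1} {v3.2} (out.j = stage outer ports)


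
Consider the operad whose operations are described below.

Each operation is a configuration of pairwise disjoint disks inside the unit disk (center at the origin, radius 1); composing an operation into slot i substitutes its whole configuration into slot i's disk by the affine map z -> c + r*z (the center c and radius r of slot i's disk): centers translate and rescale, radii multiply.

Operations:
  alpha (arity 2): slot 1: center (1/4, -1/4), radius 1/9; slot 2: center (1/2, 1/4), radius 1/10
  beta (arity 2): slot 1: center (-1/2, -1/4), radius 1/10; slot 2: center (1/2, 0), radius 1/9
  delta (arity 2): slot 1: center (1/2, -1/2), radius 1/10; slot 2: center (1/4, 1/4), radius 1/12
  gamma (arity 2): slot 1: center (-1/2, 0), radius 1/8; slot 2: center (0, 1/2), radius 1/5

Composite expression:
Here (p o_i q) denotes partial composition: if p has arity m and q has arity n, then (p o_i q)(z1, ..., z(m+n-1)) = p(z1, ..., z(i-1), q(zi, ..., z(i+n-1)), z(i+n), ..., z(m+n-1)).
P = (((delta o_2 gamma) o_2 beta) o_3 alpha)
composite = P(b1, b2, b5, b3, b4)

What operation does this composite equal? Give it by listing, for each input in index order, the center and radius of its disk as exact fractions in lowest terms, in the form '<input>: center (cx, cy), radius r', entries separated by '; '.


Nesting under delta composes maps z -> c + r*z down each b-path.
b1: after 1 affine step, its disk has center (1/2, -1/2), radius 1/10
b2: after 3 affine steps, its disk has center (13/64, 95/384), radius 1/960
b5: after 4 affine steps, its disk has center (739/3456, 863/3456), radius 1/7776
b3: after 4 affine steps, its disk has center (185/864, 865/3456), radius 1/8640
b4: after 2 affine steps, its disk has center (1/4, 7/24), radius 1/60

b1: center (1/2, -1/2), radius 1/10; b2: center (13/64, 95/384), radius 1/960; b3: center (185/864, 865/3456), radius 1/8640; b4: center (1/4, 7/24), radius 1/60; b5: center (739/3456, 863/3456), radius 1/7776


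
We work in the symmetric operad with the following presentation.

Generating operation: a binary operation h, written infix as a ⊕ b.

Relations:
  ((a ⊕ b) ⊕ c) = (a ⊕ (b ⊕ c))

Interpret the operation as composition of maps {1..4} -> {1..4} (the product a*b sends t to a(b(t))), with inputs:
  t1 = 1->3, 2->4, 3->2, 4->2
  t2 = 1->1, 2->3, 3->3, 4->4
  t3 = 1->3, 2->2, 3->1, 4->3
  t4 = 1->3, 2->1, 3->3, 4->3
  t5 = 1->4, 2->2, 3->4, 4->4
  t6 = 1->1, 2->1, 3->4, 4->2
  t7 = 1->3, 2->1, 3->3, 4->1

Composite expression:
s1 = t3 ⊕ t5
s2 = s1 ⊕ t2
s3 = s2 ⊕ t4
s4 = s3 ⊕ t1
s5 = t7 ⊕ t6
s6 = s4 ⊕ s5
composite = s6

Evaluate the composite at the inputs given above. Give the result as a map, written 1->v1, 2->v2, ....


1->3, 2->3, 3->3, 4->3

(t3 ⊕ t5) = 1->3, 2->2, 3->3, 4->3
((t3 ⊕ t5) ⊕ t2) = 1->3, 2->3, 3->3, 4->3
(((t3 ⊕ t5) ⊕ t2) ⊕ t4) = 1->3, 2->3, 3->3, 4->3
((((t3 ⊕ t5) ⊕ t2) ⊕ t4) ⊕ t1) = 1->3, 2->3, 3->3, 4->3
(t7 ⊕ t6) = 1->3, 2->3, 3->1, 4->1
(((((t3 ⊕ t5) ⊕ t2) ⊕ t4) ⊕ t1) ⊕ (t7 ⊕ t6)) = 1->3, 2->3, 3->3, 4->3


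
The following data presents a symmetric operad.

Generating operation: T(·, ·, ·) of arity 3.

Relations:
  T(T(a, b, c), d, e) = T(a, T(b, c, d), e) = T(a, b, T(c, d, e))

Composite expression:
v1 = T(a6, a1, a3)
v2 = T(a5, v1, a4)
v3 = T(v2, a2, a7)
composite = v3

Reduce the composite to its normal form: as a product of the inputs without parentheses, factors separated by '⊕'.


a5 ⊕ a6 ⊕ a1 ⊕ a3 ⊕ a4 ⊕ a2 ⊕ a7

Every regrouping of T is equal, so read the a-inputs in written order.
T(a6, a1, a3) linearizes to a6 ⊕ a1 ⊕ a3
T(a5, T(a6, a1, a3), a4) linearizes to a5 ⊕ a6 ⊕ a1 ⊕ a3 ⊕ a4
T(T(a5, T(a6, a1, a3), a4), a2, a7) linearizes to a5 ⊕ a6 ⊕ a1 ⊕ a3 ⊕ a4 ⊕ a2 ⊕ a7


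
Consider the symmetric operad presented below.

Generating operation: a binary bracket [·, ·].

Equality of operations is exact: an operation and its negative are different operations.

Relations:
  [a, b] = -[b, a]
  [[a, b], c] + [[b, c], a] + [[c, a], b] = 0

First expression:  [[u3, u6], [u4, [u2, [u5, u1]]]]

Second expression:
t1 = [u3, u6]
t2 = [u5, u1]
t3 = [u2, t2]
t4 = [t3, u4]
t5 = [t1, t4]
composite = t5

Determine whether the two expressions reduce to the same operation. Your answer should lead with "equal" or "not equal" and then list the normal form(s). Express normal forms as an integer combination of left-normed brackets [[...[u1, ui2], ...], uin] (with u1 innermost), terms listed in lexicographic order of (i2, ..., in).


not equal; the first gives [[[[[u1, u5], u2], u4], u3], u6] - [[[[[u1, u5], u2], u4], u6], u3] and the second -[[[[[u1, u5], u2], u4], u3], u6] + [[[[[u1, u5], u2], u4], u6], u3]

Normal form of the first expression: [[[[[u1, u5], u2], u4], u3], u6] - [[[[[u1, u5], u2], u4], u6], u3]
Normal form of the second expression: -[[[[[u1, u5], u2], u4], u3], u6] + [[[[[u1, u5], u2], u4], u6], u3]
The forms do not match — not equal.


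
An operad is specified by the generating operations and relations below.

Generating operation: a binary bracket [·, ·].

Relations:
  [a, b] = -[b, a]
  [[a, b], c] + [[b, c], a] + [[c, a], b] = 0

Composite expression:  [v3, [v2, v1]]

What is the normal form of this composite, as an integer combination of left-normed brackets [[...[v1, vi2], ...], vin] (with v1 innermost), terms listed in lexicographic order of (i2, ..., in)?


[[v1, v2], v3]

Expand each bracket as ab - ba; the v1-initial words give the coefficients.
Composite bracket: [v3, [v2, v1]]
Expanding via [a, b] = ab - ba: 4 signed words (2^2 = 4).
Collect the words opening with v1:
  the word v1v2v3 carries sign +1 and contributes +[[v1, v2], v3]


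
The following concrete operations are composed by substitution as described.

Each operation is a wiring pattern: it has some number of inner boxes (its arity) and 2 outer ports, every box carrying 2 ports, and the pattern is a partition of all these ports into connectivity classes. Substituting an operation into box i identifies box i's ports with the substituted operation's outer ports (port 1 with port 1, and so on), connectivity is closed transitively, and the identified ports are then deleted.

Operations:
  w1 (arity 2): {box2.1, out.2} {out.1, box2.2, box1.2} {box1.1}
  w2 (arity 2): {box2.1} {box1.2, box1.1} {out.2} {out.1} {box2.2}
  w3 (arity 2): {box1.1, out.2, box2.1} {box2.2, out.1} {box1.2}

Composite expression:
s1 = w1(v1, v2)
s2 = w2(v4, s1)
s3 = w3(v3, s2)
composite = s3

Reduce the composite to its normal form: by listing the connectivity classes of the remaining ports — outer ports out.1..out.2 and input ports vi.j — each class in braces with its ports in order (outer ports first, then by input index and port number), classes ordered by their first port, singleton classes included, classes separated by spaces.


{out.1} {out.2, v3.1} {v1.1} {v1.2, v2.2} {v2.1} {v3.2} {v4.1, v4.2}


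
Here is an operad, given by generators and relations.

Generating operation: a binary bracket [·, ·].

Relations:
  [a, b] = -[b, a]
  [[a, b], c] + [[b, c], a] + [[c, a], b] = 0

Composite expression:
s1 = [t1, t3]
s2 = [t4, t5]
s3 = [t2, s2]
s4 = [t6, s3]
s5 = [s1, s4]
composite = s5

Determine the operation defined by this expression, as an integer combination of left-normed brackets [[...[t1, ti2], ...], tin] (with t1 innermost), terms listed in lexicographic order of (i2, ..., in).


-[[[[[t1, t3], t2], t4], t5], t6] + [[[[[t1, t3], t2], t5], t4], t6] + [[[[[t1, t3], t4], t5], t2], t6] - [[[[[t1, t3], t5], t4], t2], t6] + [[[[[t1, t3], t6], t2], t4], t5] - [[[[[t1, t3], t6], t2], t5], t4] - [[[[[t1, t3], t6], t4], t5], t2] + [[[[[t1, t3], t6], t5], t4], t2]

Antisymmetry and Jacobi reduce to t1-anchored left-normed brackets.
Composite bracket: [[t1, t3], [t6, [t2, [t4, t5]]]]
Expanding via [a, b] = ab - ba: 32 signed words (2^5 = 32).
Collect the words opening with t1:
  word t1t3t2t4t5t6 has sign -1, contributing -[[[[[t1, t3], t2], t4], t5], t6]
  word t1t3t2t5t4t6 has sign +1, contributing +[[[[[t1, t3], t2], t5], t4], t6]
  word t1t3t4t5t2t6 has sign +1, contributing +[[[[[t1, t3], t4], t5], t2], t6]
  word t1t3t5t4t2t6 has sign -1, contributing -[[[[[t1, t3], t5], t4], t2], t6]
  word t1t3t6t2t4t5 has sign +1, contributing +[[[[[t1, t3], t6], t2], t4], t5]
  word t1t3t6t2t5t4 has sign -1, contributing -[[[[[t1, t3], t6], t2], t5], t4]
  word t1t3t6t4t5t2 has sign -1, contributing -[[[[[t1, t3], t6], t4], t5], t2]
  word t1t3t6t5t4t2 has sign +1, contributing +[[[[[t1, t3], t6], t5], t4], t2]


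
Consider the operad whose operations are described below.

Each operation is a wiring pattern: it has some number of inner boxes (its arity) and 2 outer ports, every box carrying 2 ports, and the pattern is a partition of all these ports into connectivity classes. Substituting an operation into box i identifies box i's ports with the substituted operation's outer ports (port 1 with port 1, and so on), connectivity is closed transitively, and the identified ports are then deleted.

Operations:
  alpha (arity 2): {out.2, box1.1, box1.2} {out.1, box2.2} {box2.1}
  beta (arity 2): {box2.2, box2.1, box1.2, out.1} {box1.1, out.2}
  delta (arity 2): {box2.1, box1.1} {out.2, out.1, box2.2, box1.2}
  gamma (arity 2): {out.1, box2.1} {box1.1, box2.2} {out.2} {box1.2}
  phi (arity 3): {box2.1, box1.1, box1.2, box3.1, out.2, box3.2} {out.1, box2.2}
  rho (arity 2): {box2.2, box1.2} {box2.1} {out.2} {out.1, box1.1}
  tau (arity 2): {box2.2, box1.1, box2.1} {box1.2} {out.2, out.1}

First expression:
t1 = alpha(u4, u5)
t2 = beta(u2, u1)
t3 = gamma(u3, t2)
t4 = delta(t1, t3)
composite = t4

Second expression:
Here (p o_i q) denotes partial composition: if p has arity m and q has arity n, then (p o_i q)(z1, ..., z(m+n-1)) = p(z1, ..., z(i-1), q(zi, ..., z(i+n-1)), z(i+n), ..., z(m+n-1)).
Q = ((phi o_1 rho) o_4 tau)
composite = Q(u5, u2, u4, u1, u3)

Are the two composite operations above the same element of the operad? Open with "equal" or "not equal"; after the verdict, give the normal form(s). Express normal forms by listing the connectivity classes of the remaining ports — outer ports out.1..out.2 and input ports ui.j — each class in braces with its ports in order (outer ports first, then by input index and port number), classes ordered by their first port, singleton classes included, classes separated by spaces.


not equal — first {out.1, out.2, u4.1, u4.2} {u1.1, u1.2, u2.2, u5.2} {u2.1, u3.1} {u3.2} {u5.1}, second {out.1, u4.2} {out.2, u4.1, u5.1} {u1.1, u3.1, u3.2} {u1.2} {u2.1} {u2.2, u5.2}

Reducing the first expression gives {out.1, out.2, u4.1, u4.2} {u1.1, u1.2, u2.2, u5.2} {u2.1, u3.1} {u3.2} {u5.1}
Reducing the second expression gives {out.1, u4.2} {out.2, u4.1, u5.1} {u1.1, u3.1, u3.2} {u1.2} {u2.1} {u2.2, u5.2}
Distinct normal forms: not equal.


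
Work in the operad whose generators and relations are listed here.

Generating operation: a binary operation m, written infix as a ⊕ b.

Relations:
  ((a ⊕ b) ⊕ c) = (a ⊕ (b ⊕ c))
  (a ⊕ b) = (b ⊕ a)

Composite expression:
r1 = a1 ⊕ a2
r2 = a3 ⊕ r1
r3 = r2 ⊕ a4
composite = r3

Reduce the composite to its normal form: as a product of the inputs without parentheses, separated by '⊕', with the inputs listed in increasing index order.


Both nesting and order wash out for m; what remains is which a's occur.
(a1 ⊕ a2) spells out as a1 ⊕ a2
(a3 ⊕ (a1 ⊕ a2)) spells out as a3 ⊕ a1 ⊕ a2
((a3 ⊕ (a1 ⊕ a2)) ⊕ a4) spells out as a3 ⊕ a1 ⊕ a2 ⊕ a4
reordering the factors by index: a1 ⊕ a2 ⊕ a3 ⊕ a4

a1 ⊕ a2 ⊕ a3 ⊕ a4


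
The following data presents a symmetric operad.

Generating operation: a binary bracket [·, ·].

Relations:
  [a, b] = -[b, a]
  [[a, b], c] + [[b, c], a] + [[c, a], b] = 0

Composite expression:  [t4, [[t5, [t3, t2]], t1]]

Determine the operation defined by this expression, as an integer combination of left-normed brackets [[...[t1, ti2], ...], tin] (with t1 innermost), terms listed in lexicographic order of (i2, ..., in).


[[[[t1, t2], t3], t5], t4] - [[[[t1, t3], t2], t5], t4] - [[[[t1, t5], t2], t3], t4] + [[[[t1, t5], t3], t2], t4]

In the tensor algebra, words opening t1 carry the t1-anchored form.
Composite bracket: [t4, [[t5, [t3, t2]], t1]]
Each bracket splits as ab - ba, giving 16 signed words (2^4 = 16).
Coefficients come from the t1-initial words:
  from t1t2t3t5t4, sign +1: term +[[[[t1, t2], t3], t5], t4]
  from t1t3t2t5t4, sign -1: term -[[[[t1, t3], t2], t5], t4]
  from t1t5t2t3t4, sign -1: term -[[[[t1, t5], t2], t3], t4]
  from t1t5t3t2t4, sign +1: term +[[[[t1, t5], t3], t2], t4]


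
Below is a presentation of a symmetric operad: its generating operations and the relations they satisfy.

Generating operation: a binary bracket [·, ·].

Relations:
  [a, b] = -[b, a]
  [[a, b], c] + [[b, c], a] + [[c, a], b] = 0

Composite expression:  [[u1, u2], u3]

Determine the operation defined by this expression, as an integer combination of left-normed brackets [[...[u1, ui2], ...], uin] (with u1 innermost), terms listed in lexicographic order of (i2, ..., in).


A multilinear Lie element is pinned by u1-initial words (u1 innermost).
Composite bracket: [[u1, u2], u3]
Applying ab - ba throughout gives 4 signed words (2^2 = 4).
Keep just the words that open with u1:
  from u1u2u3, sign +1: term +[[u1, u2], u3]

[[u1, u2], u3]


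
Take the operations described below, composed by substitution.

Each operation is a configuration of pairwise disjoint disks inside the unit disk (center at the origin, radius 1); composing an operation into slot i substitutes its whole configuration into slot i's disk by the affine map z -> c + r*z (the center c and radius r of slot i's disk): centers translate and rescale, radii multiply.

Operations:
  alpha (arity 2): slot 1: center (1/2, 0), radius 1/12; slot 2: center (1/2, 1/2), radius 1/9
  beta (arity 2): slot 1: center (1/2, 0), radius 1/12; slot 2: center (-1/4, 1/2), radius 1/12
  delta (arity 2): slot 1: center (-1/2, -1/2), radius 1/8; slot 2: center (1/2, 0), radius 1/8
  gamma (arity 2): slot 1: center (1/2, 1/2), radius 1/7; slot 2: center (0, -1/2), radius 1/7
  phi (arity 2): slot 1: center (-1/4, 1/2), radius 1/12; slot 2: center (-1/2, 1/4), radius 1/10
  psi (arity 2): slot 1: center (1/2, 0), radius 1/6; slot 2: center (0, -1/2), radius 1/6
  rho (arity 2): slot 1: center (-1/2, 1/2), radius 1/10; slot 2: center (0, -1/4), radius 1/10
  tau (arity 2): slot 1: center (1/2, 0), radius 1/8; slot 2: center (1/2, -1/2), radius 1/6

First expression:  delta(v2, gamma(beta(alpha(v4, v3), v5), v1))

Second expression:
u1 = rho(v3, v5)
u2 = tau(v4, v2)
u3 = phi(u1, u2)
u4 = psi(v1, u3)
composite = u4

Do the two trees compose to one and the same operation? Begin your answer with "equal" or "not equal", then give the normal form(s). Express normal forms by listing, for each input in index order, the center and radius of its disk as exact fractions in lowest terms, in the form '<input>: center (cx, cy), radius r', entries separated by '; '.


The first expression, normalized: v1: center (1/2, -1/16), radius 1/56; v2: center (-1/2, -1/2), radius 1/8; v3: center (769/1344, 85/1344), radius 1/6048; v4: center (769/1344, 1/16), radius 1/8064; v5: center (125/224, 1/14), radius 1/672
The second expression, normalized: v1: center (1/2, 0), radius 1/6; v2: center (-3/40, -7/15), radius 1/360; v3: center (-7/144, -59/144), radius 1/720; v4: center (-3/40, -11/24), radius 1/480; v5: center (-1/24, -121/288), radius 1/720
The normal forms differ: not equal.

not equal — first v1: center (1/2, -1/16), radius 1/56; v2: center (-1/2, -1/2), radius 1/8; v3: center (769/1344, 85/1344), radius 1/6048; v4: center (769/1344, 1/16), radius 1/8064; v5: center (125/224, 1/14), radius 1/672, second v1: center (1/2, 0), radius 1/6; v2: center (-3/40, -7/15), radius 1/360; v3: center (-7/144, -59/144), radius 1/720; v4: center (-3/40, -11/24), radius 1/480; v5: center (-1/24, -121/288), radius 1/720


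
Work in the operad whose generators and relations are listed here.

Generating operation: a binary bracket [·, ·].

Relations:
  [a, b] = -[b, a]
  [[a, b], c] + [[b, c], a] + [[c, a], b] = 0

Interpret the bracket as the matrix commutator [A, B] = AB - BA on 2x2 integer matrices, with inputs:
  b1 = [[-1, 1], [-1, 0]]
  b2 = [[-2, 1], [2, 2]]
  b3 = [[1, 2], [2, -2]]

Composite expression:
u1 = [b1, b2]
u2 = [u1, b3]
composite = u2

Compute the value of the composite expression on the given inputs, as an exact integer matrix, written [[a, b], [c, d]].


[b1, b2] = [[3, 3], [6, -3]]
[[b1, b2], b3] = [[-6, 3], [6, 6]]

[[-6, 3], [6, 6]]


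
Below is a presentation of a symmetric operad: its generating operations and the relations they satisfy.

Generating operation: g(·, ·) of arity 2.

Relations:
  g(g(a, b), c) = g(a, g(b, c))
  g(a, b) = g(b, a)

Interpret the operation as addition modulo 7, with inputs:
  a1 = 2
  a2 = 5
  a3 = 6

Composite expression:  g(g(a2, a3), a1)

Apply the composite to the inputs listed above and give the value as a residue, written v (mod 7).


g(a2, a3) = 4
g(g(a2, a3), a1) = 6

6 (mod 7)


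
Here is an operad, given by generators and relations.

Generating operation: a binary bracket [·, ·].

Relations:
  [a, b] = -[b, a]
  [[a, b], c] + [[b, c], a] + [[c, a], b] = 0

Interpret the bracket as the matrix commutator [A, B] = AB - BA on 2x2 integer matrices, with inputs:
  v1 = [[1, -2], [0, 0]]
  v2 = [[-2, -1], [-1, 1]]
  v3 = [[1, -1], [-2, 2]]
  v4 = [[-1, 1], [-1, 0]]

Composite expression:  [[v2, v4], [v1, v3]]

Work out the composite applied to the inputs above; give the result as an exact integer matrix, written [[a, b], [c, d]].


[[-14, 20], [-24, 14]]

[v2, v4] = [[2, -4], [-2, -2]]
[v1, v3] = [[4, -3], [2, -4]]
[[v2, v4], [v1, v3]] = [[-14, 20], [-24, 14]]


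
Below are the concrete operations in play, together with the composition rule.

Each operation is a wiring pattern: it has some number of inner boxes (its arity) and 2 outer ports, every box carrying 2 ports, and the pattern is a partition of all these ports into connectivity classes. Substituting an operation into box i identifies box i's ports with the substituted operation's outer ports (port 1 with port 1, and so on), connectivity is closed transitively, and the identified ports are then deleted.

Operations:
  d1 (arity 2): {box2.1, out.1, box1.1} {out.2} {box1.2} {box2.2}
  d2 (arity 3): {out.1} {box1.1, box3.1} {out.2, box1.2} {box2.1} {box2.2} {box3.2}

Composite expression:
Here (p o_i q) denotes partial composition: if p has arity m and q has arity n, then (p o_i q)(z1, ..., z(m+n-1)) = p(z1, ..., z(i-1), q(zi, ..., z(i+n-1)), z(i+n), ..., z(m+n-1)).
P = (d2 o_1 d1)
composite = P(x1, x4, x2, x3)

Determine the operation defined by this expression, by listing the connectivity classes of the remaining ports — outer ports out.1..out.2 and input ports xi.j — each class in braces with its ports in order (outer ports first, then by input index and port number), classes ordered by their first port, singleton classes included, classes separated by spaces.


{out.1} {out.2} {x1.1, x3.1, x4.1} {x1.2} {x2.1} {x2.2} {x3.2} {x4.2}


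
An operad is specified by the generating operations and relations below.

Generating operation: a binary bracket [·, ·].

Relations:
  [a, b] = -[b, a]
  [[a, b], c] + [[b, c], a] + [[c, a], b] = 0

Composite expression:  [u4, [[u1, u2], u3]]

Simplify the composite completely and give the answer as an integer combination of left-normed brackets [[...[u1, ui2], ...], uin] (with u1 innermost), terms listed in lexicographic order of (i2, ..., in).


-[[[u1, u2], u3], u4]

Skip Jacobi rewriting: expand, keep u1-initial words, read off terms.
Composite bracket: [u4, [[u1, u2], u3]]
Expanding via [a, b] = ab - ba: 8 signed words (2^3 = 8).
Keep just the words that open with u1:
  the word u1u2u3u4 carries sign -1 and contributes -[[[u1, u2], u3], u4]


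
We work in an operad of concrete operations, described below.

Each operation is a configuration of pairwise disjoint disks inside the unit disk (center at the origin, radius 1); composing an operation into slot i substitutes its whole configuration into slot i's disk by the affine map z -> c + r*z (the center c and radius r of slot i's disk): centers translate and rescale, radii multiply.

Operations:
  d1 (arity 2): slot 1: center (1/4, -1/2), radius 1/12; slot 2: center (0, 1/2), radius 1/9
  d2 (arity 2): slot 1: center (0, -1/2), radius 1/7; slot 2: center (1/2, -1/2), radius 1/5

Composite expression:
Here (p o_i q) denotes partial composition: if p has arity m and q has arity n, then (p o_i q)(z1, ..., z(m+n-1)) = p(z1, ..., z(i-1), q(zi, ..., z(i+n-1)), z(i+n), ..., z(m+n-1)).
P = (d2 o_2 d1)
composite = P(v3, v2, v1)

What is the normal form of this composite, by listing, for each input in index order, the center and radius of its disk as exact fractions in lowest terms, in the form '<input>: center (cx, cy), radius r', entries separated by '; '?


Each v-disk chains the slot maps above it in d2; radii multiply.
tracing v3 down its 1-map path: center (0, -1/2), radius 1/7
tracing v2 down its 2-map path: center (11/20, -3/5), radius 1/60
tracing v1 down its 2-map path: center (1/2, -2/5), radius 1/45

v1: center (1/2, -2/5), radius 1/45; v2: center (11/20, -3/5), radius 1/60; v3: center (0, -1/2), radius 1/7


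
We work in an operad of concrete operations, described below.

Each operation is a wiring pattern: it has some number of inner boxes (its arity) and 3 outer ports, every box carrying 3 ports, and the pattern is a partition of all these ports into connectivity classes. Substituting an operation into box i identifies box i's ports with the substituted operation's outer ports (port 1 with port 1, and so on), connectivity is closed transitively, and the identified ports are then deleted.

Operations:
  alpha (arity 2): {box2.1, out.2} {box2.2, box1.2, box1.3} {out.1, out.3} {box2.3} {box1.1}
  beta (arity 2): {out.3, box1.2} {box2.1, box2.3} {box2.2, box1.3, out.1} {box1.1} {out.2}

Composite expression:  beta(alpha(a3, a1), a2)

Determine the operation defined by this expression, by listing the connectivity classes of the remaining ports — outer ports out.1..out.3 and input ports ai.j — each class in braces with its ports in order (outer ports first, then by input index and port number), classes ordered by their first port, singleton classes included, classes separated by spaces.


Treat the ports identified at beta as solder joints: merge, then drop.
composing alpha on (a3, a1), with out.j its own outer ports: {out.1, out.3} {out.2, a1.1} {a1.2, a3.2, a3.3} {a1.3} {a3.1}
composing beta on (a3, a1, a2), with out.j its own outer ports: {out.1, a2.2} {out.2} {out.3, a1.1} {a1.2, a3.2, a3.3} {a1.3} {a2.1, a2.3} {a3.1}

{out.1, a2.2} {out.2} {out.3, a1.1} {a1.2, a3.2, a3.3} {a1.3} {a2.1, a2.3} {a3.1}
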